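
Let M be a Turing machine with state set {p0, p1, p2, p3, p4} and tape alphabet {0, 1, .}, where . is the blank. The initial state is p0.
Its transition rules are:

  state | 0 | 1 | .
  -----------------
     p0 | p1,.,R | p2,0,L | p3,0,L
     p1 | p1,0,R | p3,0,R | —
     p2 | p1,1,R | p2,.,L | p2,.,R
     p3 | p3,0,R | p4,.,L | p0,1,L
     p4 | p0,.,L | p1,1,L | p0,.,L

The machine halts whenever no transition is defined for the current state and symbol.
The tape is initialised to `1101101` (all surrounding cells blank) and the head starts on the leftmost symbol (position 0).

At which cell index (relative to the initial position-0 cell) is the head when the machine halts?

p0 | .[1]101101   read 1 → write 0, move L, go to p2
p2 | [.]0101101   read . → write ., move R, go to p2
p2 | .[0]101101   read 0 → write 1, move R, go to p1
p1 | .1[1]01101   read 1 → write 0, move R, go to p3
p3 | .10[0]1101   read 0 → write 0, move R, go to p3
p3 | .100[1]101   read 1 → write ., move L, go to p4
p4 | .10[0].101   read 0 → write ., move L, go to p0
p0 | .1[0]..101   read 0 → write ., move R, go to p1
p1 | .1.[.].101
At halt the head is at cell 2.

2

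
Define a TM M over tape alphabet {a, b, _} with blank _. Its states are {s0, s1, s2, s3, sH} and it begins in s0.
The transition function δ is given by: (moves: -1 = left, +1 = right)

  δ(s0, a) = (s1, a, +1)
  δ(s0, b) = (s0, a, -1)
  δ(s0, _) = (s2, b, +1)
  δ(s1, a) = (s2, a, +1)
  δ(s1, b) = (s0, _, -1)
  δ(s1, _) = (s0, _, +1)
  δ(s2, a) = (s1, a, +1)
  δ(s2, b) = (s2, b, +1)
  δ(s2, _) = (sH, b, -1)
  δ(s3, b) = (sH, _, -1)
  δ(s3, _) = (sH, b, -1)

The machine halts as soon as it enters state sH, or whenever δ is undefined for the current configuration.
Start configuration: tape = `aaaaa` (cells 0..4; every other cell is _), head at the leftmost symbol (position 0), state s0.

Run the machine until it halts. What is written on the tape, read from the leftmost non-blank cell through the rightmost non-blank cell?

state=s0 head=0 tape=[a]aaaa___   (s0,a)→(s1,a,+1)
state=s1 head=1 tape=a[a]aaa___   (s1,a)→(s2,a,+1)
state=s2 head=2 tape=aa[a]aa___   (s2,a)→(s1,a,+1)
state=s1 head=3 tape=aaa[a]a___   (s1,a)→(s2,a,+1)
state=s2 head=4 tape=aaaa[a]___   (s2,a)→(s1,a,+1)
state=s1 head=5 tape=aaaaa[_]__   (s1,_)→(s0,_,+1)
state=s0 head=6 tape=aaaaa_[_]_   (s0,_)→(s2,b,+1)
state=s2 head=7 tape=aaaaa_b[_]   (s2,_)→(sH,b,-1)
state=sH head=6 tape=aaaaa_[b]b
The non-blank tape span at halt is aaaaa_bb.

aaaaa_bb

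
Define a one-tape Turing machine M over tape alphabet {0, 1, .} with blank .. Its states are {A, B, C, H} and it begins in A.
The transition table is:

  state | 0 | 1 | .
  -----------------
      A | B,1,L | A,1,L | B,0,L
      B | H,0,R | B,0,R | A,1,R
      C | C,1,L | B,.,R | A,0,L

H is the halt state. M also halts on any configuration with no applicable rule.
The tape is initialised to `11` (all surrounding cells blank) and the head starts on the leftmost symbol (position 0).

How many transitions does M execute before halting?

12

state=A head=0 tape=..[1]1...   (A,1)→(A,1,L)
state=A head=-1 tape=.[.]11...   (A,.)→(B,0,L)
state=B head=-2 tape=[.]011...   (B,.)→(A,1,R)
state=A head=-1 tape=1[0]11...   (A,0)→(B,1,L)
state=B head=-2 tape=[1]111...   (B,1)→(B,0,R)
state=B head=-1 tape=0[1]11...   (B,1)→(B,0,R)
state=B head=0 tape=00[1]1...   (B,1)→(B,0,R)
state=B head=1 tape=000[1]...   (B,1)→(B,0,R)
state=B head=2 tape=0000[.]..   (B,.)→(A,1,R)
state=A head=3 tape=00001[.].   (A,.)→(B,0,L)
state=B head=2 tape=0000[1]0.   (B,1)→(B,0,R)
state=B head=3 tape=00000[0].   (B,0)→(H,0,R)
state=H head=4 tape=000000[.]
M halts after 12 transitions.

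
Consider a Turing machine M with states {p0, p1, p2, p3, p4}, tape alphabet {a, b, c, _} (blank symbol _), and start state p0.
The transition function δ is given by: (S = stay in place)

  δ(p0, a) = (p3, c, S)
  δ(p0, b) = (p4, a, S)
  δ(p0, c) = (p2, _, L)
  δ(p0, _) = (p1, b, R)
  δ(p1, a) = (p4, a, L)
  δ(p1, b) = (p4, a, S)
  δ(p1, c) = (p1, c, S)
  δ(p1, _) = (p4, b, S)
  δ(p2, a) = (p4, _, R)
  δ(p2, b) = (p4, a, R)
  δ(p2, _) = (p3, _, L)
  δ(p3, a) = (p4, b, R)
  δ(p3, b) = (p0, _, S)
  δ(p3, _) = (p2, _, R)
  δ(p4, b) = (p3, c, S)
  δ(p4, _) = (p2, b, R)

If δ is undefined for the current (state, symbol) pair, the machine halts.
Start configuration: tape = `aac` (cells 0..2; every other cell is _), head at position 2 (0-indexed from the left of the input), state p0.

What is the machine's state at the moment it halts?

p3

state=p0 head=2 tape=aa[c]_   (p0,c)→(p2,_,L)
state=p2 head=1 tape=a[a]__   (p2,a)→(p4,_,R)
state=p4 head=2 tape=a_[_]_   (p4,_)→(p2,b,R)
state=p2 head=3 tape=a_b[_]   (p2,_)→(p3,_,L)
state=p3 head=2 tape=a_[b]_   (p3,b)→(p0,_,S)
state=p0 head=2 tape=a_[_]_   (p0,_)→(p1,b,R)
state=p1 head=3 tape=a_b[_]   (p1,_)→(p4,b,S)
state=p4 head=3 tape=a_b[b]   (p4,b)→(p3,c,S)
state=p3 head=3 tape=a_b[c]
No transition is defined for (p3, c); M halts in state p3.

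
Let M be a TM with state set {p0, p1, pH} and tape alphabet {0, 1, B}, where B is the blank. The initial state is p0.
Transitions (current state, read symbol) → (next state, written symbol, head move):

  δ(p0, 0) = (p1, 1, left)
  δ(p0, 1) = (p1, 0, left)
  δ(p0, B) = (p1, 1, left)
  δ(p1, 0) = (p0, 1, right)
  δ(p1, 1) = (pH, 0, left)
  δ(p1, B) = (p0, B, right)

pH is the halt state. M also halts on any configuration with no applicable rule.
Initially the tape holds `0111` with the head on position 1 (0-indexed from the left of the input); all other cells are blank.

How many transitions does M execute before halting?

p0 | B0[1]11   read 1 → write 0, move left, go to p1
p1 | B[0]011   read 0 → write 1, move right, go to p0
p0 | B1[0]11   read 0 → write 1, move left, go to p1
p1 | B[1]111   read 1 → write 0, move left, go to pH
pH | [B]0111
M halts after 4 transitions.

4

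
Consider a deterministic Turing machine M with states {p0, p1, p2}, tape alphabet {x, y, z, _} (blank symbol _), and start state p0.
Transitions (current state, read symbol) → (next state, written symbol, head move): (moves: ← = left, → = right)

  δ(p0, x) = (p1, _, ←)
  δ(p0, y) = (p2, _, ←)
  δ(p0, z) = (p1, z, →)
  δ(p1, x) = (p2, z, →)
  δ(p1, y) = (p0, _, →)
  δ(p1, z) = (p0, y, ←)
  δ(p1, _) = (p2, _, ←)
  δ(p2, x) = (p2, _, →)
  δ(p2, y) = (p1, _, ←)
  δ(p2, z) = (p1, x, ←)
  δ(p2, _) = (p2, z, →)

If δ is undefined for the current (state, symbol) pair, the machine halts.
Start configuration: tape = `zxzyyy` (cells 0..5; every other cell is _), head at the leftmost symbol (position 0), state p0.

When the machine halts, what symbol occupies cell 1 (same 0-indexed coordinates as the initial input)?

z

p0 | __[z]xzyyy   read z → write z, move →, go to p1
p1 | __z[x]zyyy   read x → write z, move →, go to p2
p2 | __zz[z]yyy   read z → write x, move ←, go to p1
p1 | __z[z]xyyy   read z → write y, move ←, go to p0
p0 | __[z]yxyyy   read z → write z, move →, go to p1
p1 | __z[y]xyyy   read y → write _, move →, go to p0
p0 | __z_[x]yyy   read x → write _, move ←, go to p1
p1 | __z[_]_yyy   read _ → write _, move ←, go to p2
p2 | __[z]__yyy   read z → write x, move ←, go to p1
p1 | _[_]x__yyy   read _ → write _, move ←, go to p2
p2 | [_]_x__yyy   read _ → write z, move →, go to p2
p2 | z[_]x__yyy   read _ → write z, move →, go to p2
p2 | zz[x]__yyy   read x → write _, move →, go to p2
p2 | zz_[_]_yyy   read _ → write z, move →, go to p2
p2 | zz_z[_]yyy   read _ → write z, move →, go to p2
p2 | zz_zz[y]yy   read y → write _, move ←, go to p1
p1 | zz_z[z]_yy   read z → write y, move ←, go to p0
p0 | zz_[z]y_yy   read z → write z, move →, go to p1
p1 | zz_z[y]_yy   read y → write _, move →, go to p0
p0 | zz_z_[_]yy
Cell 1 holds z when M halts.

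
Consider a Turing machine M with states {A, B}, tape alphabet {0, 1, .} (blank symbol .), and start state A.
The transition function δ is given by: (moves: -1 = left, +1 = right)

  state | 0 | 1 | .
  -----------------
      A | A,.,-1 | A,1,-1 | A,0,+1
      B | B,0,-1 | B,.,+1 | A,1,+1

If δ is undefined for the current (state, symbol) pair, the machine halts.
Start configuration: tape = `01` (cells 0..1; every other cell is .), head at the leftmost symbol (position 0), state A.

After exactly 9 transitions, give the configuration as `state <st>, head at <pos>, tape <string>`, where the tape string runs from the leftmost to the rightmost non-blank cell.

state=A head=0 tape=..[0]1   (A,0)→(A,.,-1)
state=A head=-1 tape=.[.].1   (A,.)→(A,0,+1)
state=A head=0 tape=.0[.]1   (A,.)→(A,0,+1)
state=A head=1 tape=.00[1]   (A,1)→(A,1,-1)
state=A head=0 tape=.0[0]1   (A,0)→(A,.,-1)
state=A head=-1 tape=.[0].1   (A,0)→(A,.,-1)
state=A head=-2 tape=[.]..1   (A,.)→(A,0,+1)
state=A head=-1 tape=0[.].1   (A,.)→(A,0,+1)
state=A head=0 tape=00[.]1   (A,.)→(A,0,+1)
state=A head=1 tape=000[1]
After 9 steps: state A, head at 1, tape 0001.

state A, head at 1, tape 0001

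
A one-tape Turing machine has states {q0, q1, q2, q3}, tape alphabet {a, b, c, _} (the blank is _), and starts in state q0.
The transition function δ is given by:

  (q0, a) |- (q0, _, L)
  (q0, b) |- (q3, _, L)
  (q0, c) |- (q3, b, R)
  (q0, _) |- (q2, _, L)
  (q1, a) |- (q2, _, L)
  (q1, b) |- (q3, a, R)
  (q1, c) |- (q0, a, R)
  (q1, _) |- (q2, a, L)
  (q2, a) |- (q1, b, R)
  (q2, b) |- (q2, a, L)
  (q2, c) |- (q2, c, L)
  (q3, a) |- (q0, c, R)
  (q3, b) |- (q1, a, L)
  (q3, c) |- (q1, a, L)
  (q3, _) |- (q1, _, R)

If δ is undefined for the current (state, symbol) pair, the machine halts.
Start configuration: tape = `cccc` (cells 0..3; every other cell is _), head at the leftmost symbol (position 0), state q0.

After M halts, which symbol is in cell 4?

a

state=q0 head=0 tape=_[c]ccc_   (q0,c)→(q3,b,R)
state=q3 head=1 tape=_b[c]cc_   (q3,c)→(q1,a,L)
state=q1 head=0 tape=_[b]acc_   (q1,b)→(q3,a,R)
state=q3 head=1 tape=_a[a]cc_   (q3,a)→(q0,c,R)
state=q0 head=2 tape=_ac[c]c_   (q0,c)→(q3,b,R)
state=q3 head=3 tape=_acb[c]_   (q3,c)→(q1,a,L)
state=q1 head=2 tape=_ac[b]a_   (q1,b)→(q3,a,R)
state=q3 head=3 tape=_aca[a]_   (q3,a)→(q0,c,R)
state=q0 head=4 tape=_acac[_]   (q0,_)→(q2,_,L)
state=q2 head=3 tape=_aca[c]_   (q2,c)→(q2,c,L)
state=q2 head=2 tape=_ac[a]c_   (q2,a)→(q1,b,R)
state=q1 head=3 tape=_acb[c]_   (q1,c)→(q0,a,R)
state=q0 head=4 tape=_acba[_]   (q0,_)→(q2,_,L)
state=q2 head=3 tape=_acb[a]_   (q2,a)→(q1,b,R)
state=q1 head=4 tape=_acbb[_]   (q1,_)→(q2,a,L)
state=q2 head=3 tape=_acb[b]a   (q2,b)→(q2,a,L)
state=q2 head=2 tape=_ac[b]aa   (q2,b)→(q2,a,L)
state=q2 head=1 tape=_a[c]aaa   (q2,c)→(q2,c,L)
state=q2 head=0 tape=_[a]caaa   (q2,a)→(q1,b,R)
state=q1 head=1 tape=_b[c]aaa   (q1,c)→(q0,a,R)
state=q0 head=2 tape=_ba[a]aa   (q0,a)→(q0,_,L)
state=q0 head=1 tape=_b[a]_aa   (q0,a)→(q0,_,L)
state=q0 head=0 tape=_[b]__aa   (q0,b)→(q3,_,L)
state=q3 head=-1 tape=[_]___aa   (q3,_)→(q1,_,R)
state=q1 head=0 tape=_[_]__aa   (q1,_)→(q2,a,L)
state=q2 head=-1 tape=[_]a__aa
Cell 4 holds a when M halts.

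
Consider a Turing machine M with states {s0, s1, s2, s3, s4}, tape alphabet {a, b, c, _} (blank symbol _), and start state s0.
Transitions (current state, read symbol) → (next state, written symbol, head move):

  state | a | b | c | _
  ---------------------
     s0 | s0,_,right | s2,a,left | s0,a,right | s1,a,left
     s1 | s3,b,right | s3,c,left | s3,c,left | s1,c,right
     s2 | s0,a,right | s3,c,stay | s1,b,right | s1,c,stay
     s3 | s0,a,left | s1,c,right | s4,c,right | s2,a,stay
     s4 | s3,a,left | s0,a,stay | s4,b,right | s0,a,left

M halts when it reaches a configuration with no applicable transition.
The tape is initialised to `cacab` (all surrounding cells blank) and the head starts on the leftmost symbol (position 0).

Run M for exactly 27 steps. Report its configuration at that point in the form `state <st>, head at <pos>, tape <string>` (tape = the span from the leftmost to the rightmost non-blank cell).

state s0, head at 7, tape aa___acba

state=s0 head=0 tape=__[c]acab___   (s0,c)→(s0,a,right)
state=s0 head=1 tape=__a[a]cab___   (s0,a)→(s0,_,right)
state=s0 head=2 tape=__a_[c]ab___   (s0,c)→(s0,a,right)
state=s0 head=3 tape=__a_a[a]b___   (s0,a)→(s0,_,right)
state=s0 head=4 tape=__a_a_[b]___   (s0,b)→(s2,a,left)
state=s2 head=3 tape=__a_a[_]a___   (s2,_)→(s1,c,stay)
state=s1 head=3 tape=__a_a[c]a___   (s1,c)→(s3,c,left)
state=s3 head=2 tape=__a_[a]ca___   (s3,a)→(s0,a,left)
state=s0 head=1 tape=__a[_]aca___   (s0,_)→(s1,a,left)
state=s1 head=0 tape=__[a]aaca___   (s1,a)→(s3,b,right)
state=s3 head=1 tape=__b[a]aca___   (s3,a)→(s0,a,left)
state=s0 head=0 tape=__[b]aaca___   (s0,b)→(s2,a,left)
state=s2 head=-1 tape=_[_]aaaca___   (s2,_)→(s1,c,stay)
state=s1 head=-1 tape=_[c]aaaca___   (s1,c)→(s3,c,left)
state=s3 head=-2 tape=[_]caaaca___   (s3,_)→(s2,a,stay)
state=s2 head=-2 tape=[a]caaaca___   (s2,a)→(s0,a,right)
state=s0 head=-1 tape=a[c]aaaca___   (s0,c)→(s0,a,right)
state=s0 head=0 tape=aa[a]aaca___   (s0,a)→(s0,_,right)
state=s0 head=1 tape=aa_[a]aca___   (s0,a)→(s0,_,right)
state=s0 head=2 tape=aa__[a]ca___   (s0,a)→(s0,_,right)
state=s0 head=3 tape=aa___[c]a___   (s0,c)→(s0,a,right)
state=s0 head=4 tape=aa___a[a]___   (s0,a)→(s0,_,right)
state=s0 head=5 tape=aa___a_[_]__   (s0,_)→(s1,a,left)
state=s1 head=4 tape=aa___a[_]a__   (s1,_)→(s1,c,right)
state=s1 head=5 tape=aa___ac[a]__   (s1,a)→(s3,b,right)
state=s3 head=6 tape=aa___acb[_]_   (s3,_)→(s2,a,stay)
state=s2 head=6 tape=aa___acb[a]_   (s2,a)→(s0,a,right)
state=s0 head=7 tape=aa___acba[_]
After 27 steps: state s0, head at 7, tape aa___acba.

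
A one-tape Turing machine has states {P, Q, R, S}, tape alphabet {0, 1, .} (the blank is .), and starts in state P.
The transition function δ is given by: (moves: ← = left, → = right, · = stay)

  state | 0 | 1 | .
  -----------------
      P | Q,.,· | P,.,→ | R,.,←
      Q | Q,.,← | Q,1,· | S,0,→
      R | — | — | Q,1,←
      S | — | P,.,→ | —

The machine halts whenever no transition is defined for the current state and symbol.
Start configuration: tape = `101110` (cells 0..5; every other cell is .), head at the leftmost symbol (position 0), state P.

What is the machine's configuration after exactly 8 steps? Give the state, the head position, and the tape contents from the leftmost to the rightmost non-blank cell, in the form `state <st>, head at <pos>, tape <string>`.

P | [1]01110.   read 1 → write ., move →, go to P
P | .[0]1110.   read 0 → write ., move ·, go to Q
Q | .[.]1110.   read . → write 0, move →, go to S
S | .0[1]110.   read 1 → write ., move →, go to P
P | .0.[1]10.   read 1 → write ., move →, go to P
P | .0..[1]0.   read 1 → write ., move →, go to P
P | .0...[0].   read 0 → write ., move ·, go to Q
Q | .0...[.].   read . → write 0, move →, go to S
S | .0...0[.]
After 8 steps: state S, head at 6, tape 0...0.

state S, head at 6, tape 0...0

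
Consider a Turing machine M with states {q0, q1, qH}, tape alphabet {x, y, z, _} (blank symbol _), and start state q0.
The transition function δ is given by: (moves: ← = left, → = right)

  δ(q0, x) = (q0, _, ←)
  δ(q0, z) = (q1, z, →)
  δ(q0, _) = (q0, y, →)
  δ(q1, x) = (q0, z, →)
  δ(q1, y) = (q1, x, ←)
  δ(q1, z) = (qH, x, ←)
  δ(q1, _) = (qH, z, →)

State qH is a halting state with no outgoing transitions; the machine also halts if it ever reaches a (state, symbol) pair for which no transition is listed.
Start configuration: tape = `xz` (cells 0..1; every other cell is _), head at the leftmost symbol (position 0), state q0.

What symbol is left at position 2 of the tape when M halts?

q0 | _[x]z__   read x → write _, move ←, go to q0
q0 | [_]_z__   read _ → write y, move →, go to q0
q0 | y[_]z__   read _ → write y, move →, go to q0
q0 | yy[z]__   read z → write z, move →, go to q1
q1 | yyz[_]_   read _ → write z, move →, go to qH
qH | yyzz[_]
Cell 2 holds z when M halts.

z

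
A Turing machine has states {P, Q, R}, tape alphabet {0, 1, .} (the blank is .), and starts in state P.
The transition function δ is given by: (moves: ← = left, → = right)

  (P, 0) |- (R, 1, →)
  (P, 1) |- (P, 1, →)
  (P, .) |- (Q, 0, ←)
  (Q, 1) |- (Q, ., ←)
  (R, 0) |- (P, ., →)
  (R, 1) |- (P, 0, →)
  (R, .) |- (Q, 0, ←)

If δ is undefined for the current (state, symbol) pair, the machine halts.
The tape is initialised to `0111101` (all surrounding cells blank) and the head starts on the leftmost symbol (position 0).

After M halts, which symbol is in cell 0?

1

state=P head=0 tape=[0]111101.   (P,0)→(R,1,→)
state=R head=1 tape=1[1]11101.   (R,1)→(P,0,→)
state=P head=2 tape=10[1]1101.   (P,1)→(P,1,→)
state=P head=3 tape=101[1]101.   (P,1)→(P,1,→)
state=P head=4 tape=1011[1]01.   (P,1)→(P,1,→)
state=P head=5 tape=10111[0]1.   (P,0)→(R,1,→)
state=R head=6 tape=101111[1].   (R,1)→(P,0,→)
state=P head=7 tape=1011110[.]   (P,.)→(Q,0,←)
state=Q head=6 tape=101111[0]0
Cell 0 holds 1 when M halts.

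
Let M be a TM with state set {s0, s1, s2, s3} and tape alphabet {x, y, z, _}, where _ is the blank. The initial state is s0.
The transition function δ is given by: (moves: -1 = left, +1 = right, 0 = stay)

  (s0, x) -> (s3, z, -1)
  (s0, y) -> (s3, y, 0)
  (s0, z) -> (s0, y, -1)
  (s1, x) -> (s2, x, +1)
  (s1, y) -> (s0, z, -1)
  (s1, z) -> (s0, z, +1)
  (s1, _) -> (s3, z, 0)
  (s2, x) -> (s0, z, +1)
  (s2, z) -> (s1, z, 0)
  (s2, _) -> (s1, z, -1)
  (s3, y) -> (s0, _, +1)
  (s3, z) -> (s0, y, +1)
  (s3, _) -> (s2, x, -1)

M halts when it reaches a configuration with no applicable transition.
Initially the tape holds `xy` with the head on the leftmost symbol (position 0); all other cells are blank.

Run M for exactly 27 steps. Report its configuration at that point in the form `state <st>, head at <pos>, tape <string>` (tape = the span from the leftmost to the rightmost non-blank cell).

s0 | _____[x]y   read x → write z, move -1, go to s3
s3 | ____[_]zy   read _ → write x, move -1, go to s2
s2 | ___[_]xzy   read _ → write z, move -1, go to s1
s1 | __[_]zxzy   read _ → write z, move 0, go to s3
s3 | __[z]zxzy   read z → write y, move +1, go to s0
s0 | __y[z]xzy   read z → write y, move -1, go to s0
s0 | __[y]yxzy   read y → write y, move 0, go to s3
s3 | __[y]yxzy   read y → write _, move +1, go to s0
s0 | ___[y]xzy   read y → write y, move 0, go to s3
s3 | ___[y]xzy   read y → write _, move +1, go to s0
s0 | ____[x]zy   read x → write z, move -1, go to s3
s3 | ___[_]zzy   read _ → write x, move -1, go to s2
s2 | __[_]xzzy   read _ → write z, move -1, go to s1
s1 | _[_]zxzzy   read _ → write z, move 0, go to s3
s3 | _[z]zxzzy   read z → write y, move +1, go to s0
s0 | _y[z]xzzy   read z → write y, move -1, go to s0
s0 | _[y]yxzzy   read y → write y, move 0, go to s3
s3 | _[y]yxzzy   read y → write _, move +1, go to s0
s0 | __[y]xzzy   read y → write y, move 0, go to s3
s3 | __[y]xzzy   read y → write _, move +1, go to s0
s0 | ___[x]zzy   read x → write z, move -1, go to s3
s3 | __[_]zzzy   read _ → write x, move -1, go to s2
s2 | _[_]xzzzy   read _ → write z, move -1, go to s1
s1 | [_]zxzzzy   read _ → write z, move 0, go to s3
s3 | [z]zxzzzy   read z → write y, move +1, go to s0
s0 | y[z]xzzzy   read z → write y, move -1, go to s0
s0 | [y]yxzzzy   read y → write y, move 0, go to s3
s3 | [y]yxzzzy
After 27 steps: state s3, head at -5, tape yyxzzzy.

state s3, head at -5, tape yyxzzzy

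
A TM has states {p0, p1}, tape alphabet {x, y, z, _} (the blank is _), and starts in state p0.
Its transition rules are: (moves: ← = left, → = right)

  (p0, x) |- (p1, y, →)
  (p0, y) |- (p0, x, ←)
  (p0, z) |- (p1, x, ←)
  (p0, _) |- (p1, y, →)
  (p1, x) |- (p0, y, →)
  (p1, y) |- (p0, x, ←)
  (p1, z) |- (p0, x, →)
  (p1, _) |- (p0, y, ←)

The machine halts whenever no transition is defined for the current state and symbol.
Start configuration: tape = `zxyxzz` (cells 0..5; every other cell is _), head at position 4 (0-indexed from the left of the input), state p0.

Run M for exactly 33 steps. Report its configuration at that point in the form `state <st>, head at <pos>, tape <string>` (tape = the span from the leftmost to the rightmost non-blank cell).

state p1, head at -1, tape yyxxxxxxxxy

p0 | __zxyx[z]z___   read z → write x, move ←, go to p1
p1 | __zxy[x]xz___   read x → write y, move →, go to p0
p0 | __zxyy[x]z___   read x → write y, move →, go to p1
p1 | __zxyyy[z]___   read z → write x, move →, go to p0
p0 | __zxyyyx[_]__   read _ → write y, move →, go to p1
p1 | __zxyyyxy[_]_   read _ → write y, move ←, go to p0
p0 | __zxyyyx[y]y_   read y → write x, move ←, go to p0
p0 | __zxyyy[x]xy_   read x → write y, move →, go to p1
p1 | __zxyyyy[x]y_   read x → write y, move →, go to p0
p0 | __zxyyyyy[y]_   read y → write x, move ←, go to p0
p0 | __zxyyyy[y]x_   read y → write x, move ←, go to p0
p0 | __zxyyy[y]xx_   read y → write x, move ←, go to p0
p0 | __zxyy[y]xxx_   read y → write x, move ←, go to p0
p0 | __zxy[y]xxxx_   read y → write x, move ←, go to p0
p0 | __zx[y]xxxxx_   read y → write x, move ←, go to p0
p0 | __z[x]xxxxxx_   read x → write y, move →, go to p1
p1 | __zy[x]xxxxx_   read x → write y, move →, go to p0
p0 | __zyy[x]xxxx_   read x → write y, move →, go to p1
p1 | __zyyy[x]xxx_   read x → write y, move →, go to p0
p0 | __zyyyy[x]xx_   read x → write y, move →, go to p1
p1 | __zyyyyy[x]x_   read x → write y, move →, go to p0
p0 | __zyyyyyy[x]_   read x → write y, move →, go to p1
p1 | __zyyyyyyy[_]   read _ → write y, move ←, go to p0
p0 | __zyyyyyy[y]y   read y → write x, move ←, go to p0
p0 | __zyyyyy[y]xy   read y → write x, move ←, go to p0
p0 | __zyyyy[y]xxy   read y → write x, move ←, go to p0
p0 | __zyyy[y]xxxy   read y → write x, move ←, go to p0
p0 | __zyy[y]xxxxy   read y → write x, move ←, go to p0
p0 | __zy[y]xxxxxy   read y → write x, move ←, go to p0
p0 | __z[y]xxxxxxy   read y → write x, move ←, go to p0
p0 | __[z]xxxxxxxy   read z → write x, move ←, go to p1
p1 | _[_]xxxxxxxxy   read _ → write y, move ←, go to p0
p0 | [_]yxxxxxxxxy   read _ → write y, move →, go to p1
p1 | y[y]xxxxxxxxy
After 33 steps: state p1, head at -1, tape yyxxxxxxxxy.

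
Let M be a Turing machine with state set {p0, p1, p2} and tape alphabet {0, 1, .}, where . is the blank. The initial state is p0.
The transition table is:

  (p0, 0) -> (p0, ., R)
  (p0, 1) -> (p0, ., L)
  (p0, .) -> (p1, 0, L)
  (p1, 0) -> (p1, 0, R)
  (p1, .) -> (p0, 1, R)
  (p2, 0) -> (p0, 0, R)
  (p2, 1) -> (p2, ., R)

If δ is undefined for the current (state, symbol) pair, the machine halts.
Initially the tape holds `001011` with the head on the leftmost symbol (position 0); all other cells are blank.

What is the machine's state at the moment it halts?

p0 | [0]01011   read 0 → write ., move R, go to p0
p0 | .[0]1011   read 0 → write ., move R, go to p0
p0 | ..[1]011   read 1 → write ., move L, go to p0
p0 | .[.].011   read . → write 0, move L, go to p1
p1 | [.]0.011   read . → write 1, move R, go to p0
p0 | 1[0].011   read 0 → write ., move R, go to p0
p0 | 1.[.]011   read . → write 0, move L, go to p1
p1 | 1[.]0011   read . → write 1, move R, go to p0
p0 | 11[0]011   read 0 → write ., move R, go to p0
p0 | 11.[0]11   read 0 → write ., move R, go to p0
p0 | 11..[1]1   read 1 → write ., move L, go to p0
p0 | 11.[.].1   read . → write 0, move L, go to p1
p1 | 11[.]0.1   read . → write 1, move R, go to p0
p0 | 111[0].1   read 0 → write ., move R, go to p0
p0 | 111.[.]1   read . → write 0, move L, go to p1
p1 | 111[.]01   read . → write 1, move R, go to p0
p0 | 1111[0]1   read 0 → write ., move R, go to p0
p0 | 1111.[1]   read 1 → write ., move L, go to p0
p0 | 1111[.].   read . → write 0, move L, go to p1
p1 | 111[1]0.
No transition is defined for (p1, 1); M halts in state p1.

p1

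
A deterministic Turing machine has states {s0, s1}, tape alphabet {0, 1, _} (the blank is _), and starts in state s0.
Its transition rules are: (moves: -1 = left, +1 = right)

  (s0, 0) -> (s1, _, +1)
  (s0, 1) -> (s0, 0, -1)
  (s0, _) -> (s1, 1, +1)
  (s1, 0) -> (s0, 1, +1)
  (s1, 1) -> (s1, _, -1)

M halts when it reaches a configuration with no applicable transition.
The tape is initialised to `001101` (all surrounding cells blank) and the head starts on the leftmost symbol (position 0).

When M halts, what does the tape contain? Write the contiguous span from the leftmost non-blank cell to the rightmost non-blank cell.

11__01

s0 | [0]01101   read 0 → write _, move +1, go to s1
s1 | _[0]1101   read 0 → write 1, move +1, go to s0
s0 | _1[1]101   read 1 → write 0, move -1, go to s0
s0 | _[1]0101   read 1 → write 0, move -1, go to s0
s0 | [_]00101   read _ → write 1, move +1, go to s1
s1 | 1[0]0101   read 0 → write 1, move +1, go to s0
s0 | 11[0]101   read 0 → write _, move +1, go to s1
s1 | 11_[1]01   read 1 → write _, move -1, go to s1
s1 | 11[_]_01
The non-blank tape span at halt is 11__01.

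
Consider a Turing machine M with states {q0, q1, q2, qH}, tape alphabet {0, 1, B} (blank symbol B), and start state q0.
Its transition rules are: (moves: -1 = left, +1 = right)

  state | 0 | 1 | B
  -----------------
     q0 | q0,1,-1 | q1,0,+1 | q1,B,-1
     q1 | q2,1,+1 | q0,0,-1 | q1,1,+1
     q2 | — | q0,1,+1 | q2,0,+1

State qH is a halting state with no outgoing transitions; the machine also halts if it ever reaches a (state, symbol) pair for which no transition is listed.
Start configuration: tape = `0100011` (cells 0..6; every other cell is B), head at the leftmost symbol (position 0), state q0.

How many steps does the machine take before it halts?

state=q0 head=0 tape=BBBB[0]100011   (q0,0)→(q0,1,-1)
state=q0 head=-1 tape=BBB[B]1100011   (q0,B)→(q1,B,-1)
state=q1 head=-2 tape=BB[B]B1100011   (q1,B)→(q1,1,+1)
state=q1 head=-1 tape=BB1[B]1100011   (q1,B)→(q1,1,+1)
state=q1 head=0 tape=BB11[1]100011   (q1,1)→(q0,0,-1)
state=q0 head=-1 tape=BB1[1]0100011   (q0,1)→(q1,0,+1)
state=q1 head=0 tape=BB10[0]100011   (q1,0)→(q2,1,+1)
state=q2 head=1 tape=BB101[1]00011   (q2,1)→(q0,1,+1)
state=q0 head=2 tape=BB1011[0]0011   (q0,0)→(q0,1,-1)
state=q0 head=1 tape=BB101[1]10011   (q0,1)→(q1,0,+1)
state=q1 head=2 tape=BB1010[1]0011   (q1,1)→(q0,0,-1)
state=q0 head=1 tape=BB101[0]00011   (q0,0)→(q0,1,-1)
state=q0 head=0 tape=BB10[1]100011   (q0,1)→(q1,0,+1)
state=q1 head=1 tape=BB100[1]00011   (q1,1)→(q0,0,-1)
state=q0 head=0 tape=BB10[0]000011   (q0,0)→(q0,1,-1)
state=q0 head=-1 tape=BB1[0]1000011   (q0,0)→(q0,1,-1)
state=q0 head=-2 tape=BB[1]11000011   (q0,1)→(q1,0,+1)
state=q1 head=-1 tape=BB0[1]1000011   (q1,1)→(q0,0,-1)
state=q0 head=-2 tape=BB[0]01000011   (q0,0)→(q0,1,-1)
state=q0 head=-3 tape=B[B]101000011   (q0,B)→(q1,B,-1)
state=q1 head=-4 tape=[B]B101000011   (q1,B)→(q1,1,+1)
state=q1 head=-3 tape=1[B]101000011   (q1,B)→(q1,1,+1)
state=q1 head=-2 tape=11[1]01000011   (q1,1)→(q0,0,-1)
state=q0 head=-3 tape=1[1]001000011   (q0,1)→(q1,0,+1)
state=q1 head=-2 tape=10[0]01000011   (q1,0)→(q2,1,+1)
state=q2 head=-1 tape=101[0]1000011
M halts after 25 transitions.

25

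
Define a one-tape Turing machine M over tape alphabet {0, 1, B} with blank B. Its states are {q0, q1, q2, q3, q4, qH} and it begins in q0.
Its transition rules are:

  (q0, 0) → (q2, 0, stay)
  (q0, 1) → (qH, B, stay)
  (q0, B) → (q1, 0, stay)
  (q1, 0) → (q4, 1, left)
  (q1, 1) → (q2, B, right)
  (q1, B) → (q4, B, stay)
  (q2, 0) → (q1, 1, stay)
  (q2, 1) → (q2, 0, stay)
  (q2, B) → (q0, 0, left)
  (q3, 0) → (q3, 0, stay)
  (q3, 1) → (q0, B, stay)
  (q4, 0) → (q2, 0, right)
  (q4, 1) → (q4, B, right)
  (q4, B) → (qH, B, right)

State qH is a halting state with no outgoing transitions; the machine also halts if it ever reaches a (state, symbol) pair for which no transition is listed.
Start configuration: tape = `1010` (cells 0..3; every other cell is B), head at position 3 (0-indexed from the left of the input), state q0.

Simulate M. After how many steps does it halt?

state=q0 head=3 tape=101[0]BBB   (q0,0)→(q2,0,stay)
state=q2 head=3 tape=101[0]BBB   (q2,0)→(q1,1,stay)
state=q1 head=3 tape=101[1]BBB   (q1,1)→(q2,B,right)
state=q2 head=4 tape=101B[B]BB   (q2,B)→(q0,0,left)
state=q0 head=3 tape=101[B]0BB   (q0,B)→(q1,0,stay)
state=q1 head=3 tape=101[0]0BB   (q1,0)→(q4,1,left)
state=q4 head=2 tape=10[1]10BB   (q4,1)→(q4,B,right)
state=q4 head=3 tape=10B[1]0BB   (q4,1)→(q4,B,right)
state=q4 head=4 tape=10BB[0]BB   (q4,0)→(q2,0,right)
state=q2 head=5 tape=10BB0[B]B   (q2,B)→(q0,0,left)
state=q0 head=4 tape=10BB[0]0B   (q0,0)→(q2,0,stay)
state=q2 head=4 tape=10BB[0]0B   (q2,0)→(q1,1,stay)
state=q1 head=4 tape=10BB[1]0B   (q1,1)→(q2,B,right)
state=q2 head=5 tape=10BBB[0]B   (q2,0)→(q1,1,stay)
state=q1 head=5 tape=10BBB[1]B   (q1,1)→(q2,B,right)
state=q2 head=6 tape=10BBBB[B]   (q2,B)→(q0,0,left)
state=q0 head=5 tape=10BBB[B]0   (q0,B)→(q1,0,stay)
state=q1 head=5 tape=10BBB[0]0   (q1,0)→(q4,1,left)
state=q4 head=4 tape=10BB[B]10   (q4,B)→(qH,B,right)
state=qH head=5 tape=10BBB[1]0
M halts after 19 transitions.

19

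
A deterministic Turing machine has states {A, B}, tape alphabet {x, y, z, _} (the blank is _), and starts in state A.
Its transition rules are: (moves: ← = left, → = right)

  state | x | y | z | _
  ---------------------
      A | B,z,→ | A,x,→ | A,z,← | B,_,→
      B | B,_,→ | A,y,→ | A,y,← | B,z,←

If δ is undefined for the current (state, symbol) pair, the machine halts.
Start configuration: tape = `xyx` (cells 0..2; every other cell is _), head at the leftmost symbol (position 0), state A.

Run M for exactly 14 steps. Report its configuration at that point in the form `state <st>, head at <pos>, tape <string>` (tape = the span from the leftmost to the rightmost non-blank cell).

state A, head at 0, tape zzyy

A | [x]yx_   read x → write z, move →, go to B
B | z[y]x_   read y → write y, move →, go to A
A | zy[x]_   read x → write z, move →, go to B
B | zyz[_]   read _ → write z, move ←, go to B
B | zy[z]z   read z → write y, move ←, go to A
A | z[y]yz   read y → write x, move →, go to A
A | zx[y]z   read y → write x, move →, go to A
A | zxx[z]   read z → write z, move ←, go to A
A | zx[x]z   read x → write z, move →, go to B
B | zxz[z]   read z → write y, move ←, go to A
A | zx[z]y   read z → write z, move ←, go to A
A | z[x]zy   read x → write z, move →, go to B
B | zz[z]y   read z → write y, move ←, go to A
A | z[z]yy   read z → write z, move ←, go to A
A | [z]zyy
After 14 steps: state A, head at 0, tape zzyy.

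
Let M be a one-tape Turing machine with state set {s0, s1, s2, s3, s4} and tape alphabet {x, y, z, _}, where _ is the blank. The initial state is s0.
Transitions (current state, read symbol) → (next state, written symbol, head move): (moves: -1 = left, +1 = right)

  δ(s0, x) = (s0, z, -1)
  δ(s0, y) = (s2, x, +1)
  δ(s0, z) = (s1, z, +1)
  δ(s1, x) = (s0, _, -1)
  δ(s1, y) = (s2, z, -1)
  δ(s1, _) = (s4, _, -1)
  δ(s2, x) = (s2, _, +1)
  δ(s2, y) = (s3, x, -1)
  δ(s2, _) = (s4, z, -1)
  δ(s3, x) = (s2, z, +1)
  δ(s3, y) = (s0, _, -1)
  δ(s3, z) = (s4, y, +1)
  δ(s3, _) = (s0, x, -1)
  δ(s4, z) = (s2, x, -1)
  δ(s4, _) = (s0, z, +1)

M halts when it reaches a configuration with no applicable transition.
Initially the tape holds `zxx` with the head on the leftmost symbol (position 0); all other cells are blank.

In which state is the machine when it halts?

state=s0 head=0 tape=__[z]xx   (s0,z)→(s1,z,+1)
state=s1 head=1 tape=__z[x]x   (s1,x)→(s0,_,-1)
state=s0 head=0 tape=__[z]_x   (s0,z)→(s1,z,+1)
state=s1 head=1 tape=__z[_]x   (s1,_)→(s4,_,-1)
state=s4 head=0 tape=__[z]_x   (s4,z)→(s2,x,-1)
state=s2 head=-1 tape=_[_]x_x   (s2,_)→(s4,z,-1)
state=s4 head=-2 tape=[_]zx_x   (s4,_)→(s0,z,+1)
state=s0 head=-1 tape=z[z]x_x   (s0,z)→(s1,z,+1)
state=s1 head=0 tape=zz[x]_x   (s1,x)→(s0,_,-1)
state=s0 head=-1 tape=z[z]__x   (s0,z)→(s1,z,+1)
state=s1 head=0 tape=zz[_]_x   (s1,_)→(s4,_,-1)
state=s4 head=-1 tape=z[z]__x   (s4,z)→(s2,x,-1)
state=s2 head=-2 tape=[z]x__x
No transition is defined for (s2, z); M halts in state s2.

s2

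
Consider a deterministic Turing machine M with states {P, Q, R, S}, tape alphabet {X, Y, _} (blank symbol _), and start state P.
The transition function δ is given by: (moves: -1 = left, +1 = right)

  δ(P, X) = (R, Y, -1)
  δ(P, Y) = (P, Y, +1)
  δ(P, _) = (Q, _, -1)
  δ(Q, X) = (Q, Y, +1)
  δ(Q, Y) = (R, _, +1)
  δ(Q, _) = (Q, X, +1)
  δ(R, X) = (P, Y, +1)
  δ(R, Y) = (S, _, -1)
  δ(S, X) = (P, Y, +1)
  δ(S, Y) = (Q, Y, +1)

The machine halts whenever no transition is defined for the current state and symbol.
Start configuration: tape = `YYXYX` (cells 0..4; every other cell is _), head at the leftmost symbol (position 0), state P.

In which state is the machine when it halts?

state=P head=0 tape=[Y]YXYX   (P,Y)→(P,Y,+1)
state=P head=1 tape=Y[Y]XYX   (P,Y)→(P,Y,+1)
state=P head=2 tape=YY[X]YX   (P,X)→(R,Y,-1)
state=R head=1 tape=Y[Y]YYX   (R,Y)→(S,_,-1)
state=S head=0 tape=[Y]_YYX   (S,Y)→(Q,Y,+1)
state=Q head=1 tape=Y[_]YYX   (Q,_)→(Q,X,+1)
state=Q head=2 tape=YX[Y]YX   (Q,Y)→(R,_,+1)
state=R head=3 tape=YX_[Y]X   (R,Y)→(S,_,-1)
state=S head=2 tape=YX[_]_X
No transition is defined for (S, _); M halts in state S.

S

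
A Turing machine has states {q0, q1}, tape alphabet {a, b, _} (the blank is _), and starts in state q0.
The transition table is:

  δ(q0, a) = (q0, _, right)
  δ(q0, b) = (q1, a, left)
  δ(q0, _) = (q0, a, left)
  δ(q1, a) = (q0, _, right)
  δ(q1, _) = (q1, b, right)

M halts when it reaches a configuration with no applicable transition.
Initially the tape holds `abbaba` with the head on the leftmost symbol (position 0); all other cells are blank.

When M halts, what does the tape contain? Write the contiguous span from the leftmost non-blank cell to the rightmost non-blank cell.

q0 | [a]bbaba__   read a → write _, move right, go to q0
q0 | _[b]baba__   read b → write a, move left, go to q1
q1 | [_]ababa__   read _ → write b, move right, go to q1
q1 | b[a]baba__   read a → write _, move right, go to q0
q0 | b_[b]aba__   read b → write a, move left, go to q1
q1 | b[_]aaba__   read _ → write b, move right, go to q1
q1 | bb[a]aba__   read a → write _, move right, go to q0
q0 | bb_[a]ba__   read a → write _, move right, go to q0
q0 | bb__[b]a__   read b → write a, move left, go to q1
q1 | bb_[_]aa__   read _ → write b, move right, go to q1
q1 | bb_b[a]a__   read a → write _, move right, go to q0
q0 | bb_b_[a]__   read a → write _, move right, go to q0
q0 | bb_b__[_]_   read _ → write a, move left, go to q0
q0 | bb_b_[_]a_   read _ → write a, move left, go to q0
q0 | bb_b[_]aa_   read _ → write a, move left, go to q0
q0 | bb_[b]aaa_   read b → write a, move left, go to q1
q1 | bb[_]aaaa_   read _ → write b, move right, go to q1
q1 | bbb[a]aaa_   read a → write _, move right, go to q0
q0 | bbb_[a]aa_   read a → write _, move right, go to q0
q0 | bbb__[a]a_   read a → write _, move right, go to q0
q0 | bbb___[a]_   read a → write _, move right, go to q0
q0 | bbb____[_]   read _ → write a, move left, go to q0
q0 | bbb___[_]a   read _ → write a, move left, go to q0
q0 | bbb__[_]aa   read _ → write a, move left, go to q0
q0 | bbb_[_]aaa   read _ → write a, move left, go to q0
q0 | bbb[_]aaaa   read _ → write a, move left, go to q0
q0 | bb[b]aaaaa   read b → write a, move left, go to q1
q1 | b[b]aaaaaa
The non-blank tape span at halt is bbaaaaaa.

bbaaaaaa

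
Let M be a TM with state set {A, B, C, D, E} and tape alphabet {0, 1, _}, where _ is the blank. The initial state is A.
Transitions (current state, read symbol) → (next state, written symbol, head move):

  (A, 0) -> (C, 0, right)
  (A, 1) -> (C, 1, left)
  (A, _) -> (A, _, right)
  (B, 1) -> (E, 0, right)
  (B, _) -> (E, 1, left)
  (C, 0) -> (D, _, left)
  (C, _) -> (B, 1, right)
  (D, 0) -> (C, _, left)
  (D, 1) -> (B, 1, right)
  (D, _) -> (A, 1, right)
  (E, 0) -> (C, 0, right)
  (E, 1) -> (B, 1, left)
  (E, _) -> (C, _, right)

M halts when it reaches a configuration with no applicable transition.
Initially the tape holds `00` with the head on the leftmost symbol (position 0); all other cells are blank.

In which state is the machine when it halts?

state=A head=0 tape=___[0]0   (A,0)→(C,0,right)
state=C head=1 tape=___0[0]   (C,0)→(D,_,left)
state=D head=0 tape=___[0]_   (D,0)→(C,_,left)
state=C head=-1 tape=__[_]__   (C,_)→(B,1,right)
state=B head=0 tape=__1[_]_   (B,_)→(E,1,left)
state=E head=-1 tape=__[1]1_   (E,1)→(B,1,left)
state=B head=-2 tape=_[_]11_   (B,_)→(E,1,left)
state=E head=-3 tape=[_]111_   (E,_)→(C,_,right)
state=C head=-2 tape=_[1]11_
No transition is defined for (C, 1); M halts in state C.

C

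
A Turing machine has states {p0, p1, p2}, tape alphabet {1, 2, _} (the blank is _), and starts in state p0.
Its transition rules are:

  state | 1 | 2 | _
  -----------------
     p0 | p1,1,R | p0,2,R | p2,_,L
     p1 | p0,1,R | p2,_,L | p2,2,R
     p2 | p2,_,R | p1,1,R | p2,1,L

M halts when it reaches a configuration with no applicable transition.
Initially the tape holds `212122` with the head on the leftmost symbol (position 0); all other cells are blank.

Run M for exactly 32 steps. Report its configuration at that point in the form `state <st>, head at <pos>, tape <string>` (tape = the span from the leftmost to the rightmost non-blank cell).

p0 | [2]12122____   read 2 → write 2, move R, go to p0
p0 | 2[1]2122____   read 1 → write 1, move R, go to p1
p1 | 21[2]122____   read 2 → write _, move L, go to p2
p2 | 2[1]_122____   read 1 → write _, move R, go to p2
p2 | 2_[_]122____   read _ → write 1, move L, go to p2
p2 | 2[_]1122____   read _ → write 1, move L, go to p2
p2 | [2]11122____   read 2 → write 1, move R, go to p1
p1 | 1[1]1122____   read 1 → write 1, move R, go to p0
p0 | 11[1]122____   read 1 → write 1, move R, go to p1
p1 | 111[1]22____   read 1 → write 1, move R, go to p0
p0 | 1111[2]2____   read 2 → write 2, move R, go to p0
p0 | 11112[2]____   read 2 → write 2, move R, go to p0
p0 | 111122[_]___   read _ → write _, move L, go to p2
p2 | 11112[2]____   read 2 → write 1, move R, go to p1
p1 | 111121[_]___   read _ → write 2, move R, go to p2
p2 | 1111212[_]__   read _ → write 1, move L, go to p2
p2 | 111121[2]1__   read 2 → write 1, move R, go to p1
p1 | 1111211[1]__   read 1 → write 1, move R, go to p0
p0 | 11112111[_]_   read _ → write _, move L, go to p2
p2 | 1111211[1]__   read 1 → write _, move R, go to p2
p2 | 1111211_[_]_   read _ → write 1, move L, go to p2
p2 | 1111211[_]1_   read _ → write 1, move L, go to p2
p2 | 111121[1]11_   read 1 → write _, move R, go to p2
p2 | 111121_[1]1_   read 1 → write _, move R, go to p2
p2 | 111121__[1]_   read 1 → write _, move R, go to p2
p2 | 111121___[_]   read _ → write 1, move L, go to p2
p2 | 111121__[_]1   read _ → write 1, move L, go to p2
p2 | 111121_[_]11   read _ → write 1, move L, go to p2
p2 | 111121[_]111   read _ → write 1, move L, go to p2
p2 | 11112[1]1111   read 1 → write _, move R, go to p2
p2 | 11112_[1]111   read 1 → write _, move R, go to p2
p2 | 11112__[1]11   read 1 → write _, move R, go to p2
p2 | 11112___[1]1
After 32 steps: state p2, head at 8, tape 11112___11.

state p2, head at 8, tape 11112___11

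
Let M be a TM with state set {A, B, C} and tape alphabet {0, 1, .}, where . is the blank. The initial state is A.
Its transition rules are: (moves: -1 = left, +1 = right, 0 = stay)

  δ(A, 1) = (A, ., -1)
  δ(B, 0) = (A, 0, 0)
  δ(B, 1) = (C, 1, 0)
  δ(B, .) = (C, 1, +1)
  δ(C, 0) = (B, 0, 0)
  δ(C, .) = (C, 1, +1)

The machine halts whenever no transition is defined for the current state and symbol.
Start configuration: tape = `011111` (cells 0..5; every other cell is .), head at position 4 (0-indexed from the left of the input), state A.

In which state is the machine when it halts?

A

A | 0111[1]1   read 1 → write ., move -1, go to A
A | 011[1].1   read 1 → write ., move -1, go to A
A | 01[1]..1   read 1 → write ., move -1, go to A
A | 0[1]...1   read 1 → write ., move -1, go to A
A | [0]....1
No transition is defined for (A, 0); M halts in state A.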